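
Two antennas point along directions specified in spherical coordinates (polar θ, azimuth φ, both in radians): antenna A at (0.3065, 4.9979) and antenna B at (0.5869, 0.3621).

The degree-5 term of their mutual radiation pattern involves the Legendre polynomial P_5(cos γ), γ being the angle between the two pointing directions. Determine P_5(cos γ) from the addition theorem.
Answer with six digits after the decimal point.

-0.415648

Summing Y*_{l m}(θ₁,φ₁)·Y_{l m}(θ₂,φ₂) over m ∈ [−5, 5]; prefactor 4π/(2·5+1) = 1.142397:
  m=-5: 0.00115 - 0.00017j × -0.00574 - 0.02348j = -0.00001 - 0.00003j  (running Σ = -0.00001 - 0.00003j)
  m=-4: 0.00482 + 0.01055j × 0.01403 - 0.11408j = 0.00127 - 0.00040j  (running Σ = 0.00126 - 0.00043j)
  m=-3: -0.05156 + 0.04470j × 0.14339 - 0.27243j = 0.00478 + 0.02045j  (running Σ = 0.00604 + 0.02003j)
  m=-2: -0.21372 - 0.13730j × 0.35008 - 0.30966j = -0.11733 + 0.01811j  (running Σ = -0.11129 + 0.03814j)
  m=-1: 0.15310 - 0.52158j × 0.23024 - 0.08722j = -0.01024 - 0.13344j  (running Σ = -0.12153 - 0.09530j)
  m=0: 0.38178 + 0.00000j × -0.31636 + 0.00000j = -0.12078 + 0.00000j  (running Σ = -0.24231 - 0.09530j)
  m=1: -0.15310 - 0.52158j × -0.23024 - 0.08722j = -0.01024 + 0.13344j  (running Σ = -0.25255 + 0.03814j)
  m=2: -0.21372 + 0.13730j × 0.35008 + 0.30966j = -0.11733 - 0.01811j  (running Σ = -0.36988 + 0.02003j)
  m=3: 0.05156 + 0.04470j × -0.14339 - 0.27243j = 0.00478 - 0.02045j  (running Σ = -0.36510 - 0.00043j)
  m=4: 0.00482 - 0.01055j × 0.01403 + 0.11408j = 0.00127 + 0.00040j  (running Σ = -0.36383 - 0.00003j)
  m=5: -0.00115 - 0.00017j × 0.00574 - 0.02348j = -0.00001 + 0.00003j  (running Σ = -0.36384 - 0.00000j)
Σ over m = -0.36384 - 0.00000j; ×(4π/11) → -0.41565 - 0.00000j. Real part: -0.415648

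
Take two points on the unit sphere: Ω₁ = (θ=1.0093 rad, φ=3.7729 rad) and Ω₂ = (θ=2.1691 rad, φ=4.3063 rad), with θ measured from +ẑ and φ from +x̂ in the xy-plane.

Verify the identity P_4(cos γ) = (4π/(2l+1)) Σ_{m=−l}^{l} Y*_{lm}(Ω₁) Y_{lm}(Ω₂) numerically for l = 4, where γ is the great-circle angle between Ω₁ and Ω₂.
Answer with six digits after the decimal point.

Term-by-term m-sum for l=4 (normalisation 4π/9 = 1.396263):
  [-4]  conj(Y_{4,-4})(Ω₁) = -0.18538 + 0.13133j ; Y_{4,-4}(Ω₂) = -0.01104 + 0.20600j ; Δ = -0.02501 - 0.03964j
  [-3]  conj(Y_{4,-3})(Ω₁) = 0.12834 - 0.38328j ; Y_{4,-3}(Ω₂) = -0.37327 + 0.13732j ; Δ = 0.00473 + 0.16069j
  [-2]  conj(Y_{4,-2})(Ω₁) = 0.07158 + 0.22486j ; Y_{4,-2}(Ω₂) = -0.19179 - 0.20235j ; Δ = 0.03177 - 0.05761j
  [-1]  conj(Y_{4,-1})(Ω₁) = 0.17478 + 0.12779j ; Y_{4,-1}(Ω₂) = -0.06778 + 0.15763j ; Δ = -0.03199 + 0.01889j
  [+0]  conj(Y_{4,0})(Ω₁) = -0.28478 + 0.00000j ; Y_{4,0}(Ω₂) = -0.31680 + 0.00000j ; Δ = 0.09022 + 0.00000j
  [+1]  conj(Y_{4,1})(Ω₁) = -0.17478 + 0.12779j ; Y_{4,1}(Ω₂) = 0.06778 + 0.15763j ; Δ = -0.03199 - 0.01889j
  [+2]  conj(Y_{4,2})(Ω₁) = 0.07158 - 0.22486j ; Y_{4,2}(Ω₂) = -0.19179 + 0.20235j ; Δ = 0.03177 + 0.05761j
  [+3]  conj(Y_{4,3})(Ω₁) = -0.12834 - 0.38328j ; Y_{4,3}(Ω₂) = 0.37327 + 0.13732j ; Δ = 0.00473 - 0.16069j
  [+4]  conj(Y_{4,4})(Ω₁) = -0.18538 - 0.13133j ; Y_{4,4}(Ω₂) = -0.01104 - 0.20600j ; Δ = -0.02501 + 0.03964j
Σ over m = 0.04923 - 0.00000j; ×(4π/9) → 0.06873 - 0.00000j. Real part: 0.068733

0.068733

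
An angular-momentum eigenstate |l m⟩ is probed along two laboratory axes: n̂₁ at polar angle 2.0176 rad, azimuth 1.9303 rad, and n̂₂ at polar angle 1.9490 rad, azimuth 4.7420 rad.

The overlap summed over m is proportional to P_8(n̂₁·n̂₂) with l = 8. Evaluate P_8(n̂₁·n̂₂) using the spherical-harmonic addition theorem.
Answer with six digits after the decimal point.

Expand P_8 via completeness: Σ_{m} conj(Y_{8,m}) at Ω₁ times Y_{8,m} at Ω₂ —
  term(m=-8) = (-0.056677, 0.031144)   from Y*(Ω₁)=(-0.217610, 0.059187), Y(Ω₂)=(0.278757, -0.067298)
  term(m=-7) = (0.132595, -0.145668)   from Y*(Ω₁)=(-0.252900, -0.350478), Y(Ω₂)=(0.093794, 0.446007)
  term(m=-6) = (-0.036711, 0.084800)   from Y*(Ω₁)=(0.201701, -0.303719), Y(Ω₂)=(-0.249457, 0.044792)
  term(m=-5) = (0.000653, -0.008285)   from Y*(Ω₁)=(-0.040750, -0.009401), Y(Ω₂)=(0.029315, 0.196552)
  term(m=-4) = (0.029802, 0.116122)   from Y*(Ω₁)=(-0.047059, -0.352324), Y(Ω₂)=(-0.334912, 0.039855)
  term(m=-3) = (0.003503, 0.005334)   from Y*(Ω₁)=(0.120694, -0.064731), Y(Ω₂)=(0.004134, 0.046415)
  term(m=-2) = (0.076937, 0.059685)   from Y*(Ω₁)=(-0.218551, -0.191300), Y(Ω₂)=(-0.334665, 0.019843)
  term(m=-1) = (-0.003480, -0.001192)   from Y*(Ω₁)=(0.070192, -0.186762), Y(Ω₂)=(-0.000546, -0.018429)
  term(m=+0) = (0.086765, 0.000000)   from Y*(Ω₁)=(-0.263855, -0.000000), Y(Ω₂)=(-0.328837, 0.000000)
  term(m=+1) = (-0.003480, 0.001192)   from Y*(Ω₁)=(-0.070192, -0.186762), Y(Ω₂)=(0.000546, -0.018429)
  term(m=+2) = (0.076937, -0.059685)   from Y*(Ω₁)=(-0.218551, 0.191300), Y(Ω₂)=(-0.334665, -0.019843)
  term(m=+3) = (0.003503, -0.005334)   from Y*(Ω₁)=(-0.120694, -0.064731), Y(Ω₂)=(-0.004134, 0.046415)
  term(m=+4) = (0.029802, -0.116122)   from Y*(Ω₁)=(-0.047059, 0.352324), Y(Ω₂)=(-0.334912, -0.039855)
  term(m=+5) = (0.000653, 0.008285)   from Y*(Ω₁)=(0.040750, -0.009401), Y(Ω₂)=(-0.029315, 0.196552)
  term(m=+6) = (-0.036711, -0.084800)   from Y*(Ω₁)=(0.201701, 0.303719), Y(Ω₂)=(-0.249457, -0.044792)
  term(m=+7) = (0.132595, 0.145668)   from Y*(Ω₁)=(0.252900, -0.350478), Y(Ω₂)=(-0.093794, 0.446007)
  term(m=+8) = (-0.056677, -0.031144)   from Y*(Ω₁)=(-0.217610, -0.059187), Y(Ω₂)=(0.278757, 0.067298)
Σ over m = (0.380011, 0.000000); ×(4π/17) → (0.280903, 0.000000). Real part: 0.280903

0.280903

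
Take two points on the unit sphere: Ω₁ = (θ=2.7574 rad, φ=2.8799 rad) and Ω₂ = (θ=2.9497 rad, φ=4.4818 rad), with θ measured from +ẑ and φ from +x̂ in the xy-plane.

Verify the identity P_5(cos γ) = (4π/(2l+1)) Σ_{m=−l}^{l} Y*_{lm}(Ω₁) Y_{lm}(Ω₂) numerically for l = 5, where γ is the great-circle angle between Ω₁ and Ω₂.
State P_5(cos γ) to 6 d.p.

0.011652

Term-by-term m-sum for l=5 (normalisation 4π/11 = 1.142397):
  m=-5: Y*=(-0.000890, 0.003316)  Y=(-0.000107, 0.000048)  product (-0.000000, -0.000000)
  m=-4: Y*=(-0.013437, 0.023251)  Y=(-0.001151, -0.001519)  product (0.000051, -0.000006)
  m=-3: Y*=(-0.086785, 0.086730)  Y=(0.011746, -0.014180)  product (0.000210, 0.002249)
  m=-2: Y*=(-0.301790, 0.174153)  Y=(0.102468, 0.050918)  product (-0.039791, 0.002479)
  m=-1: Y*=(-0.519598, 0.139166)  Y=(-0.097855, 0.416820)  product (-0.007162, -0.230197)
  m=+0: Y*=(-0.149223, -0.000000)  Y=(-0.694156, 0.000000)  product (0.103584, 0.000000)
  m=+1: Y*=(0.519598, 0.139166)  Y=(0.097855, 0.416820)  product (-0.007162, 0.230197)
  m=+2: Y*=(-0.301790, -0.174153)  Y=(0.102468, -0.050918)  product (-0.039791, -0.002479)
  m=+3: Y*=(0.086785, 0.086730)  Y=(-0.011746, -0.014180)  product (0.000210, -0.002249)
  m=+4: Y*=(-0.013437, -0.023251)  Y=(-0.001151, 0.001519)  product (0.000051, 0.000006)
  m=+5: Y*=(0.000890, 0.003316)  Y=(0.000107, 0.000048)  product (-0.000000, 0.000000)
Σ over m = (0.010199, 0.000000); ×(4π/11) → (0.011652, 0.000000). Real part: 0.011652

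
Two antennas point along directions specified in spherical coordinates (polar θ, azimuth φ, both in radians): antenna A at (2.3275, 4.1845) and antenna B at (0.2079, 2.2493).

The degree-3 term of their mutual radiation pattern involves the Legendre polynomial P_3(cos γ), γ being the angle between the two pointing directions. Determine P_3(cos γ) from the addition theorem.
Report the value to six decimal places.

0.134238

Expand P_3 via completeness: Σ_{m} conj(Y_{3,m}) at Ω₁ times Y_{3,m} at Ω₂ —
  m=-3: Y*=+0.160369-0.002064i  Y=+0.003280-0.001644i  product +0.000523-0.000270i
  m=-2: Y*=+0.182703-0.322817i  Y=-0.009039+0.041632i  product +0.011788+0.010524i
  m=-1: Y*=-0.160574-0.275387i  Y=-0.158549-0.196664i  product -0.028700+0.075241i
  m=+0: Y*=+0.164835-0.000000i  Y=+0.652500+0.000000i  product +0.107555+0.000000i
  m=+1: Y*=+0.160574-0.275387i  Y=+0.158549-0.196664i  product -0.028700-0.075241i
  m=+2: Y*=+0.182703+0.322817i  Y=-0.009039-0.041632i  product +0.011788-0.010524i
  m=+3: Y*=-0.160369-0.002064i  Y=-0.003280-0.001644i  product +0.000523+0.000270i
Σ over m = +0.074777+0.000000i; ×(4π/7) → +0.134238+0.000000i. Real part: 0.134238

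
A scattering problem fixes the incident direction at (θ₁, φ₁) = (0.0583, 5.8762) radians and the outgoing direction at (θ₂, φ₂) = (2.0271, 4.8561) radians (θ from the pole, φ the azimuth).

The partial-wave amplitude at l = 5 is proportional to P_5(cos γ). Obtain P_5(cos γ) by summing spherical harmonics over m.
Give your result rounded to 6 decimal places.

Expand P_5 via completeness: Σ_{m} conj(Y_{5,m}) at Ω₁ times Y_{5,m} at Ω₂ —
  [-5]  conj(Y_{5,-5})(Ω₁) = (-0.000000, -0.000000) ; Y_{5,-5}(Ω₂) = (0.178111, 0.203668) ; Δ = (0.000000, -0.000000)
  [-4]  conj(Y_{5,-4})(Ω₁) = (-0.000001, -0.000017) ; Y_{5,-4}(Ω₂) = (-0.352472, 0.228340) ; Δ = (0.000004, 0.000006)
  [-3]  conj(Y_{5,-3})(Ω₁) = (0.000187, -0.000512) ; Y_{5,-3}(Ω₂) = (-0.078166, -0.169928) ; Δ = (-0.000102, 0.000008)
  [-2]  conj(Y_{5,-2})(Ω₁) = (0.007848, -0.008310) ; Y_{5,-2}(Ω₂) = (-0.240953, 0.071227) ; Δ = (-0.001299, 0.002561)
  [-1]  conj(Y_{5,-1})(Ω₁) = (0.135475, -0.058397) ; Y_{5,-1}(Ω₂) = (-0.038153, -0.263653) ; Δ = (-0.020565, -0.033490)
  [+0]  conj(Y_{5,0})(Ω₁) = (0.911901, -0.000000) ; Y_{5,0}(Ω₂) = (-0.194992, 0.000000) ; Δ = (-0.177814, 0.000000)
  [+1]  conj(Y_{5,1})(Ω₁) = (-0.135475, -0.058397) ; Y_{5,1}(Ω₂) = (0.038153, -0.263653) ; Δ = (-0.020565, 0.033490)
  [+2]  conj(Y_{5,2})(Ω₁) = (0.007848, 0.008310) ; Y_{5,2}(Ω₂) = (-0.240953, -0.071227) ; Δ = (-0.001299, -0.002561)
  [+3]  conj(Y_{5,3})(Ω₁) = (-0.000187, -0.000512) ; Y_{5,3}(Ω₂) = (0.078166, -0.169928) ; Δ = (-0.000102, -0.000008)
  [+4]  conj(Y_{5,4})(Ω₁) = (-0.000001, 0.000017) ; Y_{5,4}(Ω₂) = (-0.352472, -0.228340) ; Δ = (0.000004, -0.000006)
  [+5]  conj(Y_{5,5})(Ω₁) = (0.000000, -0.000000) ; Y_{5,5}(Ω₂) = (-0.178111, 0.203668) ; Δ = (0.000000, 0.000000)
Total Σ_m = (-0.221737, -0.000000). Multiply by 1.142397: (-0.253312, -0.000000). P_5(cos γ) = -0.253312

-0.253312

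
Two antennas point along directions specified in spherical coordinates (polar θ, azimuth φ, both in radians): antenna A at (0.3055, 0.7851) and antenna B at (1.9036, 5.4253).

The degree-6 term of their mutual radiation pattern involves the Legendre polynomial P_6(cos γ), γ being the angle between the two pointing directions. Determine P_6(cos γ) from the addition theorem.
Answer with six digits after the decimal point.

Expand P_6 via completeness: Σ_{m} conj(Y_{6,m}) at Ω₁ times Y_{6,m} at Ω₂ —
  term(m=-6) = -0.000112-0.000052i   from Y*(Ω₁)=-0.000001-0.000358i, Y(Ω₂)=+0.145079-0.312272i
  term(m=-5) = +0.000572-0.001515i   from Y*(Ω₁)=-0.002782-0.002774i, Y(Ω₂)=+0.169234+0.375966i
  term(m=-4) = +0.001249+0.000371i   from Y*(Ω₁)=-0.026292+0.000031i, Y(Ω₂)=-0.047473-0.014164i
  term(m=-3) = +0.008346-0.037936i   from Y*(Ω₁)=-0.083648+0.083798i, Y(Ω₂)=-0.276559+0.176462i
  term(m=-2) = +0.055165+0.008020i   from Y*(Ω₁)=+0.000210+0.351433i, Y(Ω₂)=+0.022916-0.156958i
  term(m=-1) = +0.011817-0.163413i   from Y*(Ω₁)=+0.419047+0.418798i, Y(Ω₂)=-0.180873-0.209198i
  term(m=+0) = +0.043637+0.000000i   from Y*(Ω₁)=+0.236772-0.000000i, Y(Ω₂)=+0.184300+0.000000i
  term(m=+1) = +0.011817+0.163413i   from Y*(Ω₁)=-0.419047+0.418798i, Y(Ω₂)=+0.180873-0.209198i
  term(m=+2) = +0.055165-0.008020i   from Y*(Ω₁)=+0.000210-0.351433i, Y(Ω₂)=+0.022916+0.156958i
  term(m=+3) = +0.008346+0.037936i   from Y*(Ω₁)=+0.083648+0.083798i, Y(Ω₂)=+0.276559+0.176462i
  term(m=+4) = +0.001249-0.000371i   from Y*(Ω₁)=-0.026292-0.000031i, Y(Ω₂)=-0.047473+0.014164i
  term(m=+5) = +0.000572+0.001515i   from Y*(Ω₁)=+0.002782-0.002774i, Y(Ω₂)=-0.169234+0.375966i
  term(m=+6) = -0.000112+0.000052i   from Y*(Ω₁)=-0.000001+0.000358i, Y(Ω₂)=+0.145079+0.312272i
Σ over m = +0.197712+0.000000i; ×(4π/13) → +0.191117+0.000000i. Real part: 0.191117

0.191117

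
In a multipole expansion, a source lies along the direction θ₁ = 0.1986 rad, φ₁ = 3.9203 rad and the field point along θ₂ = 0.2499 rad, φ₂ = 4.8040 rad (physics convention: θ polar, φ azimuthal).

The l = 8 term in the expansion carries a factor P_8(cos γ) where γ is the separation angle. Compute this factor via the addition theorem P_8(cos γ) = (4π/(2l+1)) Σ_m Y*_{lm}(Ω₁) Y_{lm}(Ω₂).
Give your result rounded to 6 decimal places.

Expand P_8 via completeness: Σ_{m} conj(Y_{8,m}) at Ω₁ times Y_{8,m} at Ω₂ —
  term(m=-8) = (0.000000, -0.000000)   from Y*(Ω₁)=(0.000001, -0.000000), Y(Ω₂)=(0.000005, -0.000005)
  term(m=-7) = (0.000000, 0.000000)   from Y*(Ω₁)=(-0.000016, 0.000017), Y(Ω₂)=(-0.000068, -0.000091)
  term(m=-6) = (0.000000, 0.000000)   from Y*(Ω₁)=(-0.000012, -0.000298), Y(Ω₂)=(-0.000961, 0.000589)
  term(m=-5) = (-0.000006, 0.000021)   from Y*(Ω₁)=(0.001987, 0.001858), Y(Ω₂)=(0.003572, 0.007245)
  term(m=-4) = (-0.000732, 0.000304)   from Y*(Ω₁)=(-0.018472, 0.000495), Y(Ω₂)=(0.040029, -0.015362)
  term(m=-3) = (-0.013513, -0.007216)   from Y*(Ω₁)=(0.063942, -0.066562), Y(Ω₂)=(-0.045043, -0.159745)
  term(m=-2) = (-0.027559, -0.138366)   from Y*(Ω₁)=(0.004297, 0.321066), Y(Ω₂)=(-0.432028, 0.080055)
  term(m=-1) = (0.282604, -0.344444)   from Y*(Ω₁)=(-0.479172, -0.472802), Y(Ω₂)=(0.060549, 0.659087)
  term(m=+0) = (0.083965, 0.000000)   from Y*(Ω₁)=(0.471786, -0.000000), Y(Ω₂)=(0.177973, 0.000000)
  term(m=+1) = (0.282604, 0.344444)   from Y*(Ω₁)=(0.479172, -0.472802), Y(Ω₂)=(-0.060549, 0.659087)
  term(m=+2) = (-0.027559, 0.138366)   from Y*(Ω₁)=(0.004297, -0.321066), Y(Ω₂)=(-0.432028, -0.080055)
  term(m=+3) = (-0.013513, 0.007216)   from Y*(Ω₁)=(-0.063942, -0.066562), Y(Ω₂)=(0.045043, -0.159745)
  term(m=+4) = (-0.000732, -0.000304)   from Y*(Ω₁)=(-0.018472, -0.000495), Y(Ω₂)=(0.040029, 0.015362)
  term(m=+5) = (-0.000006, -0.000021)   from Y*(Ω₁)=(-0.001987, 0.001858), Y(Ω₂)=(-0.003572, 0.007245)
  term(m=+6) = (0.000000, -0.000000)   from Y*(Ω₁)=(-0.000012, 0.000298), Y(Ω₂)=(-0.000961, -0.000589)
  term(m=+7) = (0.000000, -0.000000)   from Y*(Ω₁)=(0.000016, 0.000017), Y(Ω₂)=(0.000068, -0.000091)
  term(m=+8) = (0.000000, 0.000000)   from Y*(Ω₁)=(0.000001, 0.000000), Y(Ω₂)=(0.000005, 0.000005)
Total Σ_m = (0.565553, 0.000000). Multiply by 0.739198: (0.418056, 0.000000). P_8(cos γ) = 0.418056

0.418056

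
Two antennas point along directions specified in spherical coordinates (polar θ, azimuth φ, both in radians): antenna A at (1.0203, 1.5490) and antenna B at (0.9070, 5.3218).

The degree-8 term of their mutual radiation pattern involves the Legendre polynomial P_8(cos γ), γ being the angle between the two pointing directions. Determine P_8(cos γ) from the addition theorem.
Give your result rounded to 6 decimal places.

Addition theorem: P_8(cos γ) = (4π/17) Σ_m Y*_{lm}(Ω₁) Y_{lm}(Ω₂), m = −8…8:
  m=-8: 0.14130 - 0.02489j × 0.01238 + 0.07535j = 0.00363 + 0.01034j  (running Σ = 0.00363 + 0.01034j)
  m=-7: -0.05354 - 0.34815j × 0.21550 + 0.10317j = 0.02438 - 0.08055j  (running Σ = 0.02801 - 0.07021j)
  m=-6: -0.44402 + 0.05840j × 0.36722 - 0.20776j = -0.15092 + 0.11370j  (running Σ = -0.12291 + 0.04349j)
  m=-5: 0.02298 + 0.21003j × 0.03862 - 0.40734j = 0.08644 - 0.00125j  (running Σ = -0.03647 + 0.04224j)
  m=-4: -0.22180 + 0.01939j × -0.04928 - 0.04184j = 0.01174 + 0.00833j  (running Σ = -0.02473 + 0.05056j)
  m=-3: 0.02208 + 0.33711j × 0.31786 - 0.08369j = 0.03523 + 0.10531j  (running Σ = 0.01050 + 0.15587j)
  m=-2: -0.05909 + 0.00258j × 0.08671 - 0.23610j = -0.00451 + 0.01417j  (running Σ = 0.00598 + 0.17005j)
  m=-1: 0.00753 + 0.34532j × 0.12884 + 0.18458j = -0.06277 + 0.04588j  (running Σ = -0.05678 + 0.21593j)
  m=0: -0.00835 + 0.00000j × 0.28951 + 0.00000j = -0.00242 + 0.00000j  (running Σ = -0.05920 + 0.21593j)
  m=1: -0.00753 + 0.34532j × -0.12884 + 0.18458j = -0.06277 - 0.04588j  (running Σ = -0.12197 + 0.17005j)
  m=2: -0.05909 - 0.00258j × 0.08671 + 0.23610j = -0.00451 - 0.01417j  (running Σ = -0.12648 + 0.15587j)
  m=3: -0.02208 + 0.33711j × -0.31786 - 0.08369j = 0.03523 - 0.10531j  (running Σ = -0.09125 + 0.05056j)
  m=4: -0.22180 - 0.01939j × -0.04928 + 0.04184j = 0.01174 - 0.00833j  (running Σ = -0.07951 + 0.04224j)
  m=5: -0.02298 + 0.21003j × -0.03862 - 0.40734j = 0.08644 + 0.00125j  (running Σ = 0.00693 + 0.04349j)
  m=6: -0.44402 - 0.05840j × 0.36722 + 0.20776j = -0.15092 - 0.11370j  (running Σ = -0.14399 - 0.07021j)
  m=7: 0.05354 - 0.34815j × -0.21550 + 0.10317j = 0.02438 + 0.08055j  (running Σ = -0.11961 + 0.01034j)
  m=8: 0.14130 + 0.02489j × 0.01238 - 0.07535j = 0.00363 - 0.01034j  (running Σ = -0.11598 - 0.00000j)
Total Σ_m = -0.11598 - 0.00000j. Multiply by 0.739198: -0.08573 - 0.00000j. P_8(cos γ) = -0.085734

-0.085734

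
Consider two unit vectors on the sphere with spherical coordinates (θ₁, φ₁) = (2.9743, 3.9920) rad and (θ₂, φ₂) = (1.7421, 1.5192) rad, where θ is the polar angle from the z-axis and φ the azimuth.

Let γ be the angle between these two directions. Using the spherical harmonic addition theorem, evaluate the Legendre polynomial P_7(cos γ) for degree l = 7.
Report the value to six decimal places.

Expand P_7 via completeness: Σ_{m} conj(Y_{7,m}) at Ω₁ times Y_{7,m} at Ω₂ —
  m=-7: Y*=(-0.000002, 0.000001)  Y=(-0.159372, 0.421905)  product (0.000000, -0.000001)
  m=-6: Y*=(-0.000015, 0.000036)  Y=(0.278058, 0.088940)  product (-0.000007, 0.000009)
  m=-5: Y*=(0.000243, 0.000490)  Y=(-0.054110, 0.205070)  product (-0.000114, 0.000023)
  m=-4: Y*=(0.005182, 0.001379)  Y=(0.302687, 0.063372)  product (0.001481, 0.000746)
  m=-3: Y*=(0.031404, -0.021044)  Y=(-0.019629, 0.125795)  product (0.002031, 0.004364)
  m=-2: Y*=(0.023975, -0.183357)  Y=(0.307149, 0.031808)  product (0.013196, -0.055555)
  m=-1: Y*=(-0.369208, -0.420627)  Y=(-0.004819, 0.093309)  product (0.041027, -0.032423)
  m=+0: Y*=(-0.704183, -0.000000)  Y=(0.307547, 0.000000)  product (-0.216570, -0.000000)
  m=+1: Y*=(0.369208, -0.420627)  Y=(0.004819, 0.093309)  product (0.041027, 0.032423)
  m=+2: Y*=(0.023975, 0.183357)  Y=(0.307149, -0.031808)  product (0.013196, 0.055555)
  m=+3: Y*=(-0.031404, -0.021044)  Y=(0.019629, 0.125795)  product (0.002031, -0.004364)
  m=+4: Y*=(0.005182, -0.001379)  Y=(0.302687, -0.063372)  product (0.001481, -0.000746)
  m=+5: Y*=(-0.000243, 0.000490)  Y=(0.054110, 0.205070)  product (-0.000114, -0.000023)
  m=+6: Y*=(-0.000015, -0.000036)  Y=(0.278058, -0.088940)  product (-0.000007, -0.000009)
  m=+7: Y*=(0.000002, 0.000001)  Y=(0.159372, 0.421905)  product (0.000000, 0.000001)
Σ over m = (-0.101341, -0.000000); ×(4π/15) → (-0.084899, -0.000000). Real part: -0.084899

-0.084899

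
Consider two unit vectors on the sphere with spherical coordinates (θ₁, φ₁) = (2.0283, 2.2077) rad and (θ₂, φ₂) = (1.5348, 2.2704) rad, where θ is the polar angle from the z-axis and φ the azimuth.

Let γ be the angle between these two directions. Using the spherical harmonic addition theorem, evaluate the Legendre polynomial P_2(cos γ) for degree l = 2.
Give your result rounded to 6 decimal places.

0.658747

Term-by-term m-sum for l=2 (normalisation 4π/5 = 2.513274):
  m=-2: -0.090985-0.297298i × -0.065870+0.380109i = +0.118999-0.015001i  (running Σ = +0.118999-0.015001i)
  m=-1: +0.182069-0.246125i × -0.017891-0.021258i = -0.008490+0.000533i  (running Σ = +0.110509-0.014468i)
  m=0: -0.130786-0.000000i × -0.314166+0.000000i = +0.041088+0.000000i  (running Σ = +0.151598-0.014468i)
  m=1: -0.182069-0.246125i × +0.017891-0.021258i = -0.008490-0.000533i  (running Σ = +0.143108-0.015001i)
  m=2: -0.090985+0.297298i × -0.065870-0.380109i = +0.118999+0.015001i  (running Σ = +0.262107+0.000000i)
Σ over m = +0.262107+0.000000i; ×(4π/5) → +0.658747+0.000000i. Real part: 0.658747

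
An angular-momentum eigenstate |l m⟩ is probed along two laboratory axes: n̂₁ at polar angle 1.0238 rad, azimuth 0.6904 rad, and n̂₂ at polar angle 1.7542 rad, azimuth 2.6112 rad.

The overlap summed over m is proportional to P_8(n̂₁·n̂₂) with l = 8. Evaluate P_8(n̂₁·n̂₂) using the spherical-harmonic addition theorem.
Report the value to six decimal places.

Addition theorem: P_8(cos γ) = (4π/17) Σ_m Y*_{lm}(Ω₁) Y_{lm}(Ω₂), m = −8…8:
  m=-8: Y*=+0.105790-0.100546i  Y=-0.203587-0.401537i  product -0.061910-0.022009i
  m=-7: Y*=+0.042705-0.352945i  Y=-0.281009-0.180576i  product -0.075734+0.091469i
  m=-6: Y*=-0.241108-0.376170i  Y=+0.170271+0.006945i  product -0.038441-0.065725i
  m=-5: Y*=-0.193638-0.062115i  Y=+0.300788-0.160294i  product -0.068201+0.012356i
  m=-4: Y*=+0.213425-0.085243i  Y=-0.034269+0.055798i  product -0.002558+0.014830i
  m=-3: Y*=+0.160179-0.292925i  Y=-0.006722+0.329774i  product +0.095522+0.054792i
  m=-2: Y*=+0.013025+0.067725i  Y=-0.008420-0.015053i  product +0.000910-0.000766i
  m=-1: Y*=+0.265421+0.219240i  Y=-0.277596-0.162795i  product -0.037989-0.104069i
  m=+0: Y*=-0.018587-0.000000i  Y=+0.002937+0.000000i  product -0.000055-0.000000i
  m=+1: Y*=-0.265421+0.219240i  Y=+0.277596-0.162795i  product -0.037989+0.104069i
  m=+2: Y*=+0.013025-0.067725i  Y=-0.008420+0.015053i  product +0.000910+0.000766i
  m=+3: Y*=-0.160179-0.292925i  Y=+0.006722+0.329774i  product +0.095522-0.054792i
  m=+4: Y*=+0.213425+0.085243i  Y=-0.034269-0.055798i  product -0.002558-0.014830i
  m=+5: Y*=+0.193638-0.062115i  Y=-0.300788-0.160294i  product -0.068201-0.012356i
  m=+6: Y*=-0.241108+0.376170i  Y=+0.170271-0.006945i  product -0.038441+0.065725i
  m=+7: Y*=-0.042705-0.352945i  Y=+0.281009-0.180576i  product -0.075734-0.091469i
  m=+8: Y*=+0.105790+0.100546i  Y=-0.203587+0.401537i  product -0.061910+0.022009i
Total Σ_m = -0.376856+0.000000i. Multiply by 0.739198: -0.278571+0.000000i. P_8(cos γ) = -0.278571

-0.278571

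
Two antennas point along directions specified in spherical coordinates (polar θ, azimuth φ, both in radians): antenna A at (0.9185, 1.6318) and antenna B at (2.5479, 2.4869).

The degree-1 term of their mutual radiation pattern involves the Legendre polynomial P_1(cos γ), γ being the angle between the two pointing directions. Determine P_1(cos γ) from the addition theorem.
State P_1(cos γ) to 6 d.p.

-0.211439

Expand P_1 via completeness: Σ_{m} conj(Y_{1,m}) at Ω₁ times Y_{1,m} at Ω₂ —
  [-1]  conj(Y_{1,-1})(Ω₁) = -0.016739+0.274051i ; Y_{1,-1}(Ω₂) = -0.153315-0.117690i ; Δ = +0.034819-0.040046i
  [+0]  conj(Y_{1,0})(Ω₁) = +0.296588-0.000000i ; Y_{1,0}(Ω₂) = -0.404993+0.000000i ; Δ = -0.120116+0.000000i
  [+1]  conj(Y_{1,1})(Ω₁) = +0.016739+0.274051i ; Y_{1,1}(Ω₂) = +0.153315-0.117690i ; Δ = +0.034819+0.040046i
Σ over m = -0.050477+0.000000i; ×(4π/3) → -0.211439+0.000000i. Real part: -0.211439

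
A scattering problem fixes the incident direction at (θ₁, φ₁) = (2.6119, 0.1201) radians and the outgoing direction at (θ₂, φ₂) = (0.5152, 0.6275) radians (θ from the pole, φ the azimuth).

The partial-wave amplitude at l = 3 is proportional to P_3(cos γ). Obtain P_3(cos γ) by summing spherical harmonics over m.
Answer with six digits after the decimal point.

0.420724

Addition theorem: P_3(cos γ) = (4π/7) Σ_m Y*_{lm}(Ω₁) Y_{lm}(Ω₂), m = −3…3:
  [-3]  conj(Y_{3,-3})(Ω₁) = (0.050363, 0.018974) ; Y_{3,-3}(Ω₂) = (-0.015305, -0.047500) ; Δ = (0.000130, -0.002683)
  [-2]  conj(Y_{3,-2})(Ω₁) = (-0.218690, -0.053564) ; Y_{3,-2}(Ω₂) = (0.067051, -0.205218) ; Δ = (-0.025656, 0.041288)
  [-1]  conj(Y_{3,-1})(Ω₁) = (0.441527, 0.053284) ; Y_{3,-1}(Ω₂) = (0.359138, -0.260480) ; Δ = (0.172449, -0.095873)
  [+0]  conj(Y_{3,0})(Ω₁) = (-0.233000, -0.000000) ; Y_{3,0}(Ω₂) = (0.255304, 0.000000) ; Δ = (-0.059486, -0.000000)
  [+1]  conj(Y_{3,1})(Ω₁) = (-0.441527, 0.053284) ; Y_{3,1}(Ω₂) = (-0.359138, -0.260480) ; Δ = (0.172449, 0.095873)
  [+2]  conj(Y_{3,2})(Ω₁) = (-0.218690, 0.053564) ; Y_{3,2}(Ω₂) = (0.067051, 0.205218) ; Δ = (-0.025656, -0.041288)
  [+3]  conj(Y_{3,3})(Ω₁) = (-0.050363, 0.018974) ; Y_{3,3}(Ω₂) = (0.015305, -0.047500) ; Δ = (0.000130, 0.002683)
Total Σ_m = (0.234361, 0.000000). Multiply by 1.795196: (0.420724, 0.000000). P_3(cos γ) = 0.420724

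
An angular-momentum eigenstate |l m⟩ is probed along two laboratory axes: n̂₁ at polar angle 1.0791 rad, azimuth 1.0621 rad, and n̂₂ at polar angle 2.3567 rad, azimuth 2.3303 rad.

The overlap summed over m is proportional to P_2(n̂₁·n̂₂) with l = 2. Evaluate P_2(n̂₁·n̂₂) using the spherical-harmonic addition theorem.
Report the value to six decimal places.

Term-by-term m-sum for l=2 (normalisation 4π/5 = 2.513274):
  m=-2: -0.15777 + 0.25537j × -0.00999 + 0.19268j = -0.04763 - 0.03295j  (running Σ = -0.04763 - 0.03295j)
  m=-1: 0.15660 + 0.28082j × 0.26597 + 0.28012j = -0.03701 + 0.11856j  (running Σ = -0.08464 + 0.08561j)
  m=0: -0.10449 + 0.00000j × 0.15817 + 0.00000j = -0.01653 + 0.00000j  (running Σ = -0.10117 + 0.08561j)
  m=1: -0.15660 + 0.28082j × -0.26597 + 0.28012j = -0.03701 - 0.11856j  (running Σ = -0.13818 - 0.03295j)
  m=2: -0.15777 - 0.25537j × -0.00999 - 0.19268j = -0.04763 + 0.03295j  (running Σ = -0.18581 + 0.00000j)
Σ over m = -0.18581 + 0.00000j; ×(4π/5) → -0.46699 + 0.00000j. Real part: -0.466989

-0.466989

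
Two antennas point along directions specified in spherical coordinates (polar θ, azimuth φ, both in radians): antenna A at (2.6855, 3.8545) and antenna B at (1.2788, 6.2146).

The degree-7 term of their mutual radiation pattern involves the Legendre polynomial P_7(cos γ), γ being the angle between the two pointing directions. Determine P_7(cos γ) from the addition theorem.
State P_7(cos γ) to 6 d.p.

-0.308339

Summing Y*_{l m}(θ₁,φ₁)·Y_{l m}(θ₂,φ₂) over m ∈ [−7, 7]; prefactor 4π/(2·7+1) = 0.837758:
  term(m=-7) = -0.00041 + 0.00043j   from Y*(Ω₁)=-0.00044 + 0.00155j, Y(Ω₂)=0.32766 + 0.17062j
  term(m=-6) = 0.00012 + 0.00509j   from Y*(Ω₁)=0.00517 + 0.01112j, Y(Ω₂)=0.38080 + 0.16619j
  term(m=-5) = 0.00095 + 0.00091j   from Y*(Ω₁)=0.05256 + 0.02366j, Y(Ω₂)=0.02151 + 0.00768j
  term(m=-4) = -0.06334 + 0.00099j   from Y*(Ω₁)=0.17767 - 0.05301j, Y(Ω₂)=-0.32888 - 0.09256j
  term(m=-3) = -0.04076 + 0.04173j   from Y*(Ω₁)=0.21712 - 0.34030j, Y(Ω₂)=-0.14146 - 0.02953j
  term(m=-2) = -0.00116 - 0.14869j   from Y*(Ω₁)=-0.07574 - 0.51875j, Y(Ω₂)=0.28098 + 0.03879j
  term(m=-1) = -0.02544 - 0.02524j   from Y*(Ω₁)=-0.14618 - 0.12639j, Y(Ω₂)=0.18503 + 0.01271j
  term(m=+0) = -0.10796 + 0.00000j   from Y*(Ω₁)=0.40952 + 0.00000j, Y(Ω₂)=-0.26363 + 0.00000j
  term(m=+1) = -0.02544 + 0.02524j   from Y*(Ω₁)=0.14618 - 0.12639j, Y(Ω₂)=-0.18503 + 0.01271j
  term(m=+2) = -0.00116 + 0.14869j   from Y*(Ω₁)=-0.07574 + 0.51875j, Y(Ω₂)=0.28098 - 0.03879j
  term(m=+3) = -0.04076 - 0.04173j   from Y*(Ω₁)=-0.21712 - 0.34030j, Y(Ω₂)=0.14146 - 0.02953j
  term(m=+4) = -0.06334 - 0.00099j   from Y*(Ω₁)=0.17767 + 0.05301j, Y(Ω₂)=-0.32888 + 0.09256j
  term(m=+5) = 0.00095 - 0.00091j   from Y*(Ω₁)=-0.05256 + 0.02366j, Y(Ω₂)=-0.02151 + 0.00768j
  term(m=+6) = 0.00012 - 0.00509j   from Y*(Ω₁)=0.00517 - 0.01112j, Y(Ω₂)=0.38080 - 0.16619j
  term(m=+7) = -0.00041 - 0.00043j   from Y*(Ω₁)=0.00044 + 0.00155j, Y(Ω₂)=-0.32766 + 0.17062j
Total Σ_m = -0.36805 - 0.00000j. Multiply by 0.837758: -0.30834 - 0.00000j. P_7(cos γ) = -0.308339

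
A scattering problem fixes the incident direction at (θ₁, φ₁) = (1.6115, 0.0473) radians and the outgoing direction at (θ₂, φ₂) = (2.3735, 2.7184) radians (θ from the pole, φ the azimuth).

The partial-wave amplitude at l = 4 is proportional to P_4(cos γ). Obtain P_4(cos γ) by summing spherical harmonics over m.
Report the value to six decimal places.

Expand P_4 via completeness: Σ_{m} conj(Y_{4,m}) at Ω₁ times Y_{4,m} at Ω₂ —
  m=-4: +0.433197+0.082953i × -0.012545+0.102343i = -0.013924+0.043294i  (running Σ = -0.013924+0.043294i)
  m=-3: -0.050296-0.007185i × +0.089571+0.288315i = -0.002433-0.015145i  (running Σ = -0.016358+0.028149i)
  m=-2: -0.328622-0.031181i × +0.280479+0.316961i = -0.082289-0.112906i  (running Σ = -0.098647-0.084757i)
  m=-1: +0.057418+0.002718i × +0.133879+0.060300i = +0.007523+0.003826i  (running Σ = -0.091123-0.080931i)
  m=0: +0.312112-0.000000i × -0.333543+0.000000i = -0.104103+0.000000i  (running Σ = -0.195226-0.080931i)
  m=1: -0.057418+0.002718i × -0.133879+0.060300i = +0.007523-0.003826i  (running Σ = -0.187703-0.084757i)
  m=2: -0.328622+0.031181i × +0.280479-0.316961i = -0.082289+0.112906i  (running Σ = -0.269992+0.028149i)
  m=3: +0.050296-0.007185i × -0.089571+0.288315i = -0.002433+0.015145i  (running Σ = -0.272425+0.043294i)
  m=4: +0.433197-0.082953i × -0.012545-0.102343i = -0.013924-0.043294i  (running Σ = -0.286349+0.000000i)
Accumulated sum -0.286349+0.000000i; after 4π/(2l+1) scaling, -0.399819+0.000000i ⇒ P_4 = -0.399819

-0.399819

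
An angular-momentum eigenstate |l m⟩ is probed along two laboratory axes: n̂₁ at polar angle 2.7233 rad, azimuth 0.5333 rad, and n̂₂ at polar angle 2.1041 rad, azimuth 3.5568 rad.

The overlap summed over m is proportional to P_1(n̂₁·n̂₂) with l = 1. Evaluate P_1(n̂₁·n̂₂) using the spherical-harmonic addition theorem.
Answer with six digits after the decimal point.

0.117194

Expand P_1 via completeness: Σ_{m} conj(Y_{1,m}) at Ω₁ times Y_{1,m} at Ω₂ —
  m=-1: Y*=0.12085 + 0.07135j  Y=-0.27224 + 0.12001j  product -0.04146 - 0.00492j
  m=+0: Y*=-0.44648 + 0.00000j  Y=-0.24840 + 0.00000j  product 0.11090 + 0.00000j
  m=+1: Y*=-0.12085 + 0.07135j  Y=0.27224 + 0.12001j  product -0.04146 + 0.00492j
Accumulated sum 0.02798 + 0.00000j; after 4π/(2l+1) scaling, 0.11719 + 0.00000j ⇒ P_1 = 0.117194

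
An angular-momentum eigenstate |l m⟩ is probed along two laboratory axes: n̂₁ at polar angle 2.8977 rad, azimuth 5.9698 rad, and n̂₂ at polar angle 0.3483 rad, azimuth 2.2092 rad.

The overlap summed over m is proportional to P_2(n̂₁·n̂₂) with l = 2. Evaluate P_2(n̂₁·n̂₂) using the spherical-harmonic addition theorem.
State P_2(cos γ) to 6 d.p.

Term-by-term m-sum for l=2 (normalisation 4π/5 = 2.513274):
  m=-2: Y*=+0.018244-0.013212i  Y=-0.013038+0.043065i  product +0.000331+0.000958i
  m=-1: Y*=-0.172218+0.055810i  Y=-0.147691-0.199026i  product +0.036543+0.026033i
  m=+0: Y*=+0.575608-0.000000i  Y=+0.520567+0.000000i  product +0.299643+0.000000i
  m=+1: Y*=+0.172218+0.055810i  Y=+0.147691-0.199026i  product +0.036543-0.026033i
  m=+2: Y*=+0.018244+0.013212i  Y=-0.013038-0.043065i  product +0.000331-0.000958i
Σ over m = +0.373390-0.000000i; ×(4π/5) → +0.938432-0.000000i. Real part: 0.938432

0.938432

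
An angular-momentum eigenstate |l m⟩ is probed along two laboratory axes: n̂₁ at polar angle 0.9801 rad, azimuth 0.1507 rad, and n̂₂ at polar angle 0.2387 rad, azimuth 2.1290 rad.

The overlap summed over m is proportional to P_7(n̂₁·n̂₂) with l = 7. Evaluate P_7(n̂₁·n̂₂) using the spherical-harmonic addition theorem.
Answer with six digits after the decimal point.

Summing Y*_{l m}(θ₁,φ₁)·Y_{l m}(θ₂,φ₂) over m ∈ [−7, 7]; prefactor 4π/(2·7+1) = 0.837758:
  term(m=-7) = +0.000001-0.000003i   from Y*(Ω₁)=+0.067251+0.118583i, Y(Ω₂)=-0.000014-0.000015i
  term(m=-6) = +0.000083+0.000070i   from Y*(Ω₁)=+0.211490+0.268822i, Y(Ω₂)=+0.000311-0.000065i
  term(m=-5) = -0.001200+0.000605i   from Y*(Ω₁)=+0.320704+0.300871i, Y(Ω₂)=-0.001050+0.002871i
  term(m=-4) = -0.000246-0.004142i   from Y*(Ω₁)=+0.165393+0.113833i, Y(Ω₂)=-0.012703-0.016300i
  term(m=-3) = -0.022049-0.008006i   from Y*(Ω₁)=-0.211737-0.102830i, Y(Ω₂)=+0.099119-0.010327i
  term(m=-2) = +0.072527-0.076954i   from Y*(Ω₁)=-0.307754-0.095672i, Y(Ω₂)=-0.144014+0.294820i
  term(m=-1) = -0.027530-0.063775i   from Y*(Ω₁)=+0.107631+0.016344i, Y(Ω₂)=-0.337964-0.541218i
  term(m=+0) = +0.127203+0.000000i   from Y*(Ω₁)=+0.335984-0.000000i, Y(Ω₂)=+0.378598+0.000000i
  term(m=+1) = -0.027530+0.063775i   from Y*(Ω₁)=-0.107631+0.016344i, Y(Ω₂)=+0.337964-0.541218i
  term(m=+2) = +0.072527+0.076954i   from Y*(Ω₁)=-0.307754+0.095672i, Y(Ω₂)=-0.144014-0.294820i
  term(m=+3) = -0.022049+0.008006i   from Y*(Ω₁)=+0.211737-0.102830i, Y(Ω₂)=-0.099119-0.010327i
  term(m=+4) = -0.000246+0.004142i   from Y*(Ω₁)=+0.165393-0.113833i, Y(Ω₂)=-0.012703+0.016300i
  term(m=+5) = -0.001200-0.000605i   from Y*(Ω₁)=-0.320704+0.300871i, Y(Ω₂)=+0.001050+0.002871i
  term(m=+6) = +0.000083-0.000070i   from Y*(Ω₁)=+0.211490-0.268822i, Y(Ω₂)=+0.000311+0.000065i
  term(m=+7) = +0.000001+0.000003i   from Y*(Ω₁)=-0.067251+0.118583i, Y(Ω₂)=+0.000014-0.000015i
Total Σ_m = +0.170375+0.000000i. Multiply by 0.837758: +0.142733+0.000000i. P_7(cos γ) = 0.142733

0.142733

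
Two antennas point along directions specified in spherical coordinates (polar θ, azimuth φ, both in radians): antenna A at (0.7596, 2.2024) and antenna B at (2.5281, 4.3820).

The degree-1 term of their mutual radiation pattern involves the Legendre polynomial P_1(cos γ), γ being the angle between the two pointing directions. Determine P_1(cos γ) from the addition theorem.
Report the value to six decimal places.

-0.819614

Addition theorem: P_1(cos γ) = (4π/3) Σ_m Y*_{lm}(Ω₁) Y_{lm}(Ω₂), m = −1…1:
  term(m=-1) = (-0.027064, -0.038822)   from Y*(Ω₁)=(-0.140476, 0.192019), Y(Ω₂)=(-0.064529, 0.188152)
  term(m=+0) = (-0.141540, 0.000000)   from Y*(Ω₁)=(0.354291, -0.000000), Y(Ω₂)=(-0.399502, 0.000000)
  term(m=+1) = (-0.027064, 0.038822)   from Y*(Ω₁)=(0.140476, 0.192019), Y(Ω₂)=(0.064529, 0.188152)
Accumulated sum (-0.195668, 0.000000); after 4π/(2l+1) scaling, (-0.819614, 0.000000) ⇒ P_1 = -0.819614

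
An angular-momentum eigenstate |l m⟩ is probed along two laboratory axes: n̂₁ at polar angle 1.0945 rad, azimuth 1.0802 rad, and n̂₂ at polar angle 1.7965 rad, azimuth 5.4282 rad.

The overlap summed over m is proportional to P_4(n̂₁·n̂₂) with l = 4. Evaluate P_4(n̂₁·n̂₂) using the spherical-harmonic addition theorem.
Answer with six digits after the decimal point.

-0.134152

Addition theorem: P_4(cos γ) = (4π/9) Σ_m Y*_{lm}(Ω₁) Y_{lm}(Ω₂), m = −4…4:
  m=-4: Y*=-0.105351-0.255140i  Y=-0.383947-0.109719i  product +0.012455+0.109519i
  m=-3: Y*=-0.400824-0.039815i  Y=+0.217402-0.141392i  product -0.092769+0.048018i
  m=-2: Y*=-0.069265+0.103538i  Y=+0.028628-0.204370i  product +0.019177+0.017120i
  m=-1: Y*=-0.138821-0.259889i  Y=+0.179405+0.206288i  product +0.028707-0.075262i
  m=+0: Y*=-0.186158-0.000000i  Y=+0.167702+0.000000i  product -0.031219-0.000000i
  m=+1: Y*=+0.138821-0.259889i  Y=-0.179405+0.206288i  product +0.028707+0.075262i
  m=+2: Y*=-0.069265-0.103538i  Y=+0.028628+0.204370i  product +0.019177-0.017120i
  m=+3: Y*=+0.400824-0.039815i  Y=-0.217402-0.141392i  product -0.092769-0.048018i
  m=+4: Y*=-0.105351+0.255140i  Y=-0.383947+0.109719i  product +0.012455-0.109519i
Accumulated sum -0.096079+0.000000i; after 4π/(2l+1) scaling, -0.134152+0.000000i ⇒ P_4 = -0.134152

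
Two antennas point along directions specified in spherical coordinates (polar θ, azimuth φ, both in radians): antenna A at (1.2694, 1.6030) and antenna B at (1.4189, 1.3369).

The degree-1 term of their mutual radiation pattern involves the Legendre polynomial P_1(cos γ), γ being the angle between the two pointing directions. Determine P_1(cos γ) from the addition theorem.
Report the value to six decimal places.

0.955623

Addition theorem: P_1(cos γ) = (4π/3) Σ_m Y*_{lm}(Ω₁) Y_{lm}(Ω₂), m = −1…1:
  m=-1: -0.010623+0.329749i × +0.079153-0.332217i = +0.108707+0.029630i  (running Σ = +0.108707+0.029630i)
  m=0: +0.145044-0.000000i × +0.073932+0.000000i = +0.010723+0.000000i  (running Σ = +0.119431+0.029630i)
  m=1: +0.010623+0.329749i × -0.079153-0.332217i = +0.108707-0.029630i  (running Σ = +0.228138+0.000000i)
Σ over m = +0.228138+0.000000i; ×(4π/3) → +0.955623+0.000000i. Real part: 0.955623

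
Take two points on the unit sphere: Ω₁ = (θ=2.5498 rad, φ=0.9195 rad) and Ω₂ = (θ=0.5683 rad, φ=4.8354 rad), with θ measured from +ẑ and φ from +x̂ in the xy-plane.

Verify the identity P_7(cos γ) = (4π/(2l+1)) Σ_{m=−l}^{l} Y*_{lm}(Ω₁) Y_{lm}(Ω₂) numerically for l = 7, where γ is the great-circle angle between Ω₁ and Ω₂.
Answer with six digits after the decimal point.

Term-by-term m-sum for l=7 (normalisation 4π/15 = 0.837758):
  m=-7: Y*=+0.008308+0.001284i  Y=-0.004961-0.004262i  product -0.000036-0.000042i
  m=-6: Y*=-0.033720+0.032449i  Y=-0.028351+0.025786i  product +0.000119-0.001789i
  m=-5: Y*=-0.018076-0.156641i  Y=+0.078725+0.111434i  product +0.016032-0.014346i
  m=-4: Y*=+0.301885+0.179488i  Y=+0.285151-0.152846i  product +0.113516+0.005039i
  m=-3: Y*=-0.452211+0.182242i  Y=-0.175894-0.454799i  product +0.162425+0.173610i
  m=-2: Y*=+0.075795-0.275793i  Y=-0.334083+0.083891i  product -0.002185+0.098496i
  m=-1: Y*=-0.143989-0.188900i  Y=-0.021546-0.174274i  product -0.029818+0.029164i
  m=+0: Y*=+0.375307-0.000000i  Y=-0.411742+0.000000i  product -0.154530+0.000000i
  m=+1: Y*=+0.143989-0.188900i  Y=+0.021546-0.174274i  product -0.029818-0.029164i
  m=+2: Y*=+0.075795+0.275793i  Y=-0.334083-0.083891i  product -0.002185-0.098496i
  m=+3: Y*=+0.452211+0.182242i  Y=+0.175894-0.454799i  product +0.162425-0.173610i
  m=+4: Y*=+0.301885-0.179488i  Y=+0.285151+0.152846i  product +0.113516-0.005039i
  m=+5: Y*=+0.018076-0.156641i  Y=-0.078725+0.111434i  product +0.016032+0.014346i
  m=+6: Y*=-0.033720-0.032449i  Y=-0.028351-0.025786i  product +0.000119+0.001789i
  m=+7: Y*=-0.008308+0.001284i  Y=+0.004961-0.004262i  product -0.000036+0.000042i
Total Σ_m = +0.365578+0.000000i. Multiply by 0.837758: +0.306266+0.000000i. P_7(cos γ) = 0.306266

0.306266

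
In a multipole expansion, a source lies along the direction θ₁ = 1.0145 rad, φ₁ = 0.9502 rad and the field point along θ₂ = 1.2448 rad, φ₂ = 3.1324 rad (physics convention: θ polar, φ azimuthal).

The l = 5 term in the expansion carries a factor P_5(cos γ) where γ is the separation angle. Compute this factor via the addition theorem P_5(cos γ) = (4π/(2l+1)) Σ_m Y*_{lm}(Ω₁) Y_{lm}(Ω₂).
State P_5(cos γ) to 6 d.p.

Term-by-term m-sum for l=5 (normalisation 4π/11 = 1.142397):
  m=-5: +0.007913-0.204838i × -0.353748-0.016271i = -0.006132+0.072332i  (running Σ = -0.006132+0.072332i)
  m=-4: -0.318622-0.246880i × +0.378312+0.013917i = -0.117103-0.097832i  (running Σ = -0.123235-0.025500i)
  m=-3: -0.306362+0.091754i × +0.022621+0.000624i = -0.006988+0.001884i  (running Σ = -0.130222-0.023615i)
  m=-2: +0.034155-0.099844i × -0.337162-0.006200i = -0.012135+0.033452i  (running Σ = -0.142357+0.009837i)
  m=-1: -0.201023-0.281225i × +0.065221+0.000600i = -0.012942-0.018462i  (running Σ = -0.155300-0.008626i)
  m=0: +0.023459-0.000000i × +0.317733+0.000000i = +0.007454+0.000000i  (running Σ = -0.147846-0.008626i)
  m=1: +0.201023-0.281225i × -0.065221+0.000600i = -0.012942+0.018462i  (running Σ = -0.160788+0.009837i)
  m=2: +0.034155+0.099844i × -0.337162+0.006200i = -0.012135-0.033452i  (running Σ = -0.172923-0.023615i)
  m=3: +0.306362+0.091754i × -0.022621+0.000624i = -0.006988-0.001884i  (running Σ = -0.179911-0.025500i)
  m=4: -0.318622+0.246880i × +0.378312-0.013917i = -0.117103+0.097832i  (running Σ = -0.297013+0.072332i)
  m=5: -0.007913-0.204838i × +0.353748-0.016271i = -0.006132-0.072332i  (running Σ = -0.303145+0.000000i)
Σ over m = -0.303145+0.000000i; ×(4π/11) → -0.346312+0.000000i. Real part: -0.346312

-0.346312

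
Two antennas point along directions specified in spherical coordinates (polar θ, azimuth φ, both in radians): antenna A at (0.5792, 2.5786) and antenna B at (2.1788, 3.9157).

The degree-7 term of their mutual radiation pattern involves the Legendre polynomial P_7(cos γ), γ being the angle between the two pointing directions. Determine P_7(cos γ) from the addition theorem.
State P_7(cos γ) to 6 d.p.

0.077635

Term-by-term m-sum for l=7 (normalisation 4π/15 = 0.837758):
  [-7]  conj(Y_{7,-7})(Ω₁) = 0.00513 - 0.00528j ; Y_{7,-7}(Ω₂) = -0.08146 - 0.09547j ; Δ = -0.00092 - 0.00006j
  [-6]  conj(Y_{7,-6})(Ω₁) = -0.04094 + 0.00986j ; Y_{7,-6}(Ω₂) = 0.02212 - 0.32604j ; Δ = 0.00231 + 0.01357j
  [-5]  conj(Y_{7,-5})(Ω₁) = 0.13839 + 0.04688j ; Y_{7,-5}(Ω₂) = 0.33053 - 0.29517j ; Δ = 0.05958 - 0.02535j
  [-4]  conj(Y_{7,-4})(Ω₁) = -0.21193 - 0.26145j ; Y_{7,-4}(Ω₂) = 0.23605 + 0.01067j ; Δ = -0.04724 - 0.06398j
  [-3]  conj(Y_{7,-3})(Ω₁) = 0.05759 + 0.48506j ; Y_{7,-3}(Ω₂) = -0.13826 - 0.14796j ; Δ = 0.06381 - 0.07559j
  [-2]  conj(Y_{7,-2})(Ω₁) = 0.13683 - 0.28706j ; Y_{7,-2}(Ω₂) = 0.00771 - 0.34117j ; Δ = -0.09688 - 0.04890j
  [-1]  conj(Y_{7,-1})(Ω₁) = 0.17366 - 0.10960j ; Y_{7,-1}(Ω₂) = -0.04690 + 0.04585j ; Δ = -0.00312 + 0.01310j
  [+0]  conj(Y_{7,0})(Ω₁) = -0.39619 + 0.00000j ; Y_{7,0}(Ω₂) = -0.34730 + 0.00000j ; Δ = 0.13760 + 0.00000j
  [+1]  conj(Y_{7,1})(Ω₁) = -0.17366 - 0.10960j ; Y_{7,1}(Ω₂) = 0.04690 + 0.04585j ; Δ = -0.00312 - 0.01310j
  [+2]  conj(Y_{7,2})(Ω₁) = 0.13683 + 0.28706j ; Y_{7,2}(Ω₂) = 0.00771 + 0.34117j ; Δ = -0.09688 + 0.04890j
  [+3]  conj(Y_{7,3})(Ω₁) = -0.05759 + 0.48506j ; Y_{7,3}(Ω₂) = 0.13826 - 0.14796j ; Δ = 0.06381 + 0.07559j
  [+4]  conj(Y_{7,4})(Ω₁) = -0.21193 + 0.26145j ; Y_{7,4}(Ω₂) = 0.23605 - 0.01067j ; Δ = -0.04724 + 0.06398j
  [+5]  conj(Y_{7,5})(Ω₁) = -0.13839 + 0.04688j ; Y_{7,5}(Ω₂) = -0.33053 - 0.29517j ; Δ = 0.05958 + 0.02535j
  [+6]  conj(Y_{7,6})(Ω₁) = -0.04094 - 0.00986j ; Y_{7,6}(Ω₂) = 0.02212 + 0.32604j ; Δ = 0.00231 - 0.01357j
  [+7]  conj(Y_{7,7})(Ω₁) = -0.00513 - 0.00528j ; Y_{7,7}(Ω₂) = 0.08146 - 0.09547j ; Δ = -0.00092 + 0.00006j
Total Σ_m = 0.09267 + 0.00000j. Multiply by 0.837758: 0.07763 + 0.00000j. P_7(cos γ) = 0.077635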